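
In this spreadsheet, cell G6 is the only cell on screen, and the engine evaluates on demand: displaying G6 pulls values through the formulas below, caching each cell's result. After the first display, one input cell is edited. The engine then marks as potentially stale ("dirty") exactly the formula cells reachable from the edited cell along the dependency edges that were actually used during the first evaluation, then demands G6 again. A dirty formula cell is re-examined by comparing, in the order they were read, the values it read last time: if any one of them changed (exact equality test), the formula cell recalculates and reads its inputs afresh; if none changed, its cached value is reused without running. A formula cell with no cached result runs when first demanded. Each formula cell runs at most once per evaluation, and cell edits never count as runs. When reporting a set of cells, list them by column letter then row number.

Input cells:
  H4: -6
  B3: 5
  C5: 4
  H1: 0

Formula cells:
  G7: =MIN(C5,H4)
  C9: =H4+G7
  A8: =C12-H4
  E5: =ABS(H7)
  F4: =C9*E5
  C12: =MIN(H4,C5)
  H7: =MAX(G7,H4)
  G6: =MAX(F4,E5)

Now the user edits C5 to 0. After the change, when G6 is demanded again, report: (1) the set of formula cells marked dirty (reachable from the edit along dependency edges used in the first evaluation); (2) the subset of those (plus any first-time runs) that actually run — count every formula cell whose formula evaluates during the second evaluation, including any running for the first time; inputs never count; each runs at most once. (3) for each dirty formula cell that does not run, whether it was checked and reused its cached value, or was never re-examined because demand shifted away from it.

Initial pass — values computed on the first demand:
  G7 = MIN(4, -6) = -6
  C9 = -6 + -6 = -12
  H7 = MAX(-6, -6) = -6
  E5 = ABS(-6) = 6
  F4 = -12 * 6 = -72
  G6 = MAX(-72, 6) = 6

Second demand — change propagation:
  G7: re-runs because C5 4->0; new result -6 (unchanged).
  C9: re-examined; everything it read last time is the same (H4 unchanged, G7 unchanged) — cache -12 kept, no run.
  H7: re-examined; everything it read last time is the same (G7 unchanged, H4 unchanged) — cache -6 kept, no run.
  E5: re-examined; everything it read last time is the same (H7 unchanged) — cache 6 kept, no run.
  F4: re-examined; everything it read last time is the same (C9 unchanged, E5 unchanged) — cache -72 kept, no run.
  G6: re-examined; everything it read last time is the same (F4 unchanged, E5 unchanged) — cache 6 kept, no run.

The important point: G7 recomputes to an identical value, and the output ends up unchanged.

Dirty set: C9, E5, F4, G6, G7, H7.
Run set: G7 (1 run).
Re-examined without running (cache reused): C9, E5, F4, G6, H7.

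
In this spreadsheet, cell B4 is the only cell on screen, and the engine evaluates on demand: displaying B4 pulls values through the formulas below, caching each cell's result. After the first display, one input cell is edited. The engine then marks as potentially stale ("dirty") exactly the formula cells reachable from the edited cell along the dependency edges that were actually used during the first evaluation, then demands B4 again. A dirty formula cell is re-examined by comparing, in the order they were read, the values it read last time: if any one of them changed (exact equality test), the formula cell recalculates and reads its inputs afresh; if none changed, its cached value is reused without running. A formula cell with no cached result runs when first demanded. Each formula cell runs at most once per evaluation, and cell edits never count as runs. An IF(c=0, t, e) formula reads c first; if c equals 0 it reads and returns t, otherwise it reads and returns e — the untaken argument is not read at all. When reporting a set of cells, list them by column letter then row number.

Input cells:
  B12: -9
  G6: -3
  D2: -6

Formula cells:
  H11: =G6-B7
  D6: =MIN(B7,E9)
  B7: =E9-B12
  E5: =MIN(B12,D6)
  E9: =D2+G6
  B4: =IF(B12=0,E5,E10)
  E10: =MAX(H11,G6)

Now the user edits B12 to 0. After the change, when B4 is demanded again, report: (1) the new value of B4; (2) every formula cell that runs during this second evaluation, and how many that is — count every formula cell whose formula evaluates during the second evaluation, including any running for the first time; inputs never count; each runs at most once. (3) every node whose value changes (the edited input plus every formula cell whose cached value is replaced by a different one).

Initial pass — values computed on the first demand:
  E9 = -6 + -3 = -9
  B7 = -9 - -9 = 0
  H11 = -3 - 0 = -3
  E10 = MAX(-3, -3) = -3
  B4 = IF(B12=0: B12=-9 -> else branch E10) = -3

Second demand — change propagation:
  B7: re-runs because B12 -9->0; new result -9.
  D6: newly demanded (no cache) — executes and yields -9.
  E5: newly demanded (no cache) — executes and yields -9.
  H11: dirty yet unreached — the second evaluation never asks for it.
  E10: dirty yet unreached — the second evaluation never asks for it.
  B4: re-runs because B12 -9->0; new result -9.

The important point: the flipped condition redirects demand; E10, H11 are left stale, never re-checked.

B4 now evaluates to -9.
Run set: B4, B7, D6, E5 (4 run).
Changed values: B4, B7, B12.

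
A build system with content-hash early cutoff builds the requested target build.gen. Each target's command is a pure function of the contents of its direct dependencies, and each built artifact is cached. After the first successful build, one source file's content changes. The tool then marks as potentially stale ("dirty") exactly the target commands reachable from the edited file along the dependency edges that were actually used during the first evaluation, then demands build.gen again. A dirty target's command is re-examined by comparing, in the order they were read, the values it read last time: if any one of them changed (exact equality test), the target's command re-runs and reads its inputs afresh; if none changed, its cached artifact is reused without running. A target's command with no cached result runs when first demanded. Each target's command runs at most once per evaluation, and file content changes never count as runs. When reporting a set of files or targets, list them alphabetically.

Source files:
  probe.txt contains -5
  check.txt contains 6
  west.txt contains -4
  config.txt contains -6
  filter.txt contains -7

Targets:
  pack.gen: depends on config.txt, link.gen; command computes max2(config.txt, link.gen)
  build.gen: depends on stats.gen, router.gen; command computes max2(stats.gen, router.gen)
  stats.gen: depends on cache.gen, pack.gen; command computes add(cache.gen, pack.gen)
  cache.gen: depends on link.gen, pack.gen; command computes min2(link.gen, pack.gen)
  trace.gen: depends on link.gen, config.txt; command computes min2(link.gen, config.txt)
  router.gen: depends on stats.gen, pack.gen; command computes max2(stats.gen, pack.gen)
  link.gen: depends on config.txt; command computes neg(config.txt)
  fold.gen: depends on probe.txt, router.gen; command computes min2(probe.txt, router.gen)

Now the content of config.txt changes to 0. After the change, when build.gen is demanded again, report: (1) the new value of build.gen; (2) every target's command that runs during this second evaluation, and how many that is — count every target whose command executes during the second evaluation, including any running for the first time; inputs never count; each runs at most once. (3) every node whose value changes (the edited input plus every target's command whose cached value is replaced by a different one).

First evaluation (everything demanded from the output):
  link.gen = neg(-6) = 6
  pack.gen = max2(-6, 6) = 6
  cache.gen = min2(6, 6) = 6
  stats.gen = add(6, 6) = 12
  router.gen = max2(12, 6) = 12
  build.gen = max2(12, 12) = 12

Propagation after the edit:
  link.gen: runs — config.txt -6->0; result 0.
  pack.gen: runs — config.txt -6->0; link.gen 6->0; result 0.
  cache.gen: runs — link.gen 6->0; pack.gen 6->0; result 0.
  stats.gen: runs — cache.gen 6->0; pack.gen 6->0; result 0.
  router.gen: runs — stats.gen 12->0; pack.gen 6->0; result 0.
  build.gen: runs — stats.gen 12->0; router.gen 12->0; result 0.

New value of build.gen: 0.
Target commands that run: build.gen, cache.gen, link.gen, pack.gen, router.gen, stats.gen — 6 in total.
Values that change: build.gen, cache.gen, config.txt, link.gen, pack.gen, router.gen, stats.gen.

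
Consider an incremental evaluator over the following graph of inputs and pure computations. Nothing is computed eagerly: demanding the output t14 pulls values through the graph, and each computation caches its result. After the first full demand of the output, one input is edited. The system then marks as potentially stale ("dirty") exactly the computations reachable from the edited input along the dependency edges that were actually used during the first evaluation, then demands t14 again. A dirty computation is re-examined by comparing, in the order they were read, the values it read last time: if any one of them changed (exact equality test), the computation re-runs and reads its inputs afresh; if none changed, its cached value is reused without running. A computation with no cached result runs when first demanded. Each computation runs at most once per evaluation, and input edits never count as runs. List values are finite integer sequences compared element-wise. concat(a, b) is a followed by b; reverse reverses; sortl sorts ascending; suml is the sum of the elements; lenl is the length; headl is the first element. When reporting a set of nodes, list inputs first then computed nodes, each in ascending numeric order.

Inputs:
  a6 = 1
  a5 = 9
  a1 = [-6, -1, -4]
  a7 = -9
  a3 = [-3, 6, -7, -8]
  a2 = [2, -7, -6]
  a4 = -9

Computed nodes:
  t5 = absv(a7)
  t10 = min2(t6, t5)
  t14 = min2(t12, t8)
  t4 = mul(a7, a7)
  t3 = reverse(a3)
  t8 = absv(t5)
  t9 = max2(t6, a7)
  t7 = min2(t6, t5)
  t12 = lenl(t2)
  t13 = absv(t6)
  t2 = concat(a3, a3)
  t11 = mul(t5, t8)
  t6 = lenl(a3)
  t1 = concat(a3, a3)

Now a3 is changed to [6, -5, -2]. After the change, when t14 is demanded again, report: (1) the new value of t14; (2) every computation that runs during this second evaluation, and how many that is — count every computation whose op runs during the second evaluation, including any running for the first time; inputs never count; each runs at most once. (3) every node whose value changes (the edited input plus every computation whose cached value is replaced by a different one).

t14 now evaluates to 6.
Run set: t2, t12, t14 (3 run).
Changed values: a3, t2, t12, t14.

Initial pass — values computed on the first demand:
  t2 = concat([-3, 6, -7, -8], [-3, 6, -7, -8]) = [-3, 6, -7, -8, -3, 6, -7, -8]
  t5 = absv(-9) = 9
  t8 = absv(9) = 9
  t12 = lenl([-3, 6, -7, -8, -3, 6, -7, -8]) = 8
  t14 = min2(8, 9) = 8

Second demand — change propagation:
  t2: re-runs because a3 [-3, 6, -7, -8]->[6, -5, -2]; a3 [-3, 6, -7, -8]->[6, -5, -2]; new result [6, -5, -2, 6, -5, -2].
  t12: re-runs because t2 [-3, 6, -7, -8, -3, 6, -7, -8]->[6, -5, -2, 6, -5, -2]; new result 6.
  t14: re-runs because t12 8->6; new result 6.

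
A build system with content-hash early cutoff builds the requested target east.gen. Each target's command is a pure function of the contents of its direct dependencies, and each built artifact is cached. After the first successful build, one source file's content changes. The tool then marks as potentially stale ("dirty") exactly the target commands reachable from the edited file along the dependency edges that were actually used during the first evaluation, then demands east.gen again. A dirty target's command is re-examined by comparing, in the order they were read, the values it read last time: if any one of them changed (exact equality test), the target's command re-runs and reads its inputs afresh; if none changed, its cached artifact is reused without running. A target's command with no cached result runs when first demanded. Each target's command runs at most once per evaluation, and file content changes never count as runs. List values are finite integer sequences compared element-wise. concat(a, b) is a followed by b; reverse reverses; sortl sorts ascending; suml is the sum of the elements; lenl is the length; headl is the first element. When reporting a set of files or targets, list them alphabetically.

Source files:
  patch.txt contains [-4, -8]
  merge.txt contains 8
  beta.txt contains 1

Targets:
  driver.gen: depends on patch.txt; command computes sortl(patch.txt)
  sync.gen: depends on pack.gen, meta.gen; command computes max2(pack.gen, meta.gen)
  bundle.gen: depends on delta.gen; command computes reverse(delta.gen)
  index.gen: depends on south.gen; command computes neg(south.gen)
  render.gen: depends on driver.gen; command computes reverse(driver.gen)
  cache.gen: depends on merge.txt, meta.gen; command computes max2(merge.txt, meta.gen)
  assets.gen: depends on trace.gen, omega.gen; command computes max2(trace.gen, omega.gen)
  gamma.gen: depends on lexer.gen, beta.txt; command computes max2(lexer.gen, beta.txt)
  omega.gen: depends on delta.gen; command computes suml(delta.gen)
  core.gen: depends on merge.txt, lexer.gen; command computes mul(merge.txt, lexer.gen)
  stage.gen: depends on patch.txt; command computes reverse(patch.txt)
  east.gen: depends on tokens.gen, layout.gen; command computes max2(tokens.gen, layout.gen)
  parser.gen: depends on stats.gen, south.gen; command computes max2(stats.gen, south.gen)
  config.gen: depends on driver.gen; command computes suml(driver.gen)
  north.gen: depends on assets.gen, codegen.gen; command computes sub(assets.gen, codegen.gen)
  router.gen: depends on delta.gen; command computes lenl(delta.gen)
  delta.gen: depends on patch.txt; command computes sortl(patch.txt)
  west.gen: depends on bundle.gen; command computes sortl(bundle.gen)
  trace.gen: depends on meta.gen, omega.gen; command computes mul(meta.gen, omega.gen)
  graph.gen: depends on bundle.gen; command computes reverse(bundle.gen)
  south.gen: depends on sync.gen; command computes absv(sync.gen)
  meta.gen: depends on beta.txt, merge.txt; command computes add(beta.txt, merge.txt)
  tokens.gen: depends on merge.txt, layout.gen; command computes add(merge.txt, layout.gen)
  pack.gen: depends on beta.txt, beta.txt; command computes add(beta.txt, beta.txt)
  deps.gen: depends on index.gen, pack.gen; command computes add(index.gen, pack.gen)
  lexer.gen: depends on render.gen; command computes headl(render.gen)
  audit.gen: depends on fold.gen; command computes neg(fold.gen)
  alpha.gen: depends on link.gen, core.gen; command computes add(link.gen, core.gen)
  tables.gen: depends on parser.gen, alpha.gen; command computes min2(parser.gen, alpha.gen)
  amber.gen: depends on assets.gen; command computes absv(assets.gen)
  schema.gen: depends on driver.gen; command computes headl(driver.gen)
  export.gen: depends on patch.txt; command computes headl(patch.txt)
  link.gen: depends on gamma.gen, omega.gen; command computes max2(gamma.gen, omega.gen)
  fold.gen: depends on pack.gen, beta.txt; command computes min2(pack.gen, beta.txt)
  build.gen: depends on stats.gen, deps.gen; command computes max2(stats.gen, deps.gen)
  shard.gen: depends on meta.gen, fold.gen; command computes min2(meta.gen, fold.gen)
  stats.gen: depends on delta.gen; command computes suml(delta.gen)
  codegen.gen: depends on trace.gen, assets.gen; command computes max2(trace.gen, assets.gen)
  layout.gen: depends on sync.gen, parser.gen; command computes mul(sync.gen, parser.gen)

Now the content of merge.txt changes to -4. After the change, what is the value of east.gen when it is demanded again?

First evaluation (everything demanded from the output):
  delta.gen = sortl([-4, -8]) = [-8, -4]
  meta.gen = add(1, 8) = 9
  pack.gen = add(1, 1) = 2
  stats.gen = suml([-8, -4]) = -12
  sync.gen = max2(2, 9) = 9
  south.gen = absv(9) = 9
  parser.gen = max2(-12, 9) = 9
  layout.gen = mul(9, 9) = 81
  tokens.gen = add(8, 81) = 89
  east.gen = max2(89, 81) = 89

Propagation after the edit:
  meta.gen: runs — merge.txt 8->-4; result -3.
  sync.gen: runs — meta.gen 9->-3; result 2.
  south.gen: runs — sync.gen 9->2; result 2.
  parser.gen: runs — south.gen 9->2; result 2.
  layout.gen: runs — sync.gen 9->2; parser.gen 9->2; result 4.
  tokens.gen: runs — merge.txt 8->-4; layout.gen 81->4; result 0.
  east.gen: runs — tokens.gen 89->0; layout.gen 81->4; result 4.

New value of east.gen: 4.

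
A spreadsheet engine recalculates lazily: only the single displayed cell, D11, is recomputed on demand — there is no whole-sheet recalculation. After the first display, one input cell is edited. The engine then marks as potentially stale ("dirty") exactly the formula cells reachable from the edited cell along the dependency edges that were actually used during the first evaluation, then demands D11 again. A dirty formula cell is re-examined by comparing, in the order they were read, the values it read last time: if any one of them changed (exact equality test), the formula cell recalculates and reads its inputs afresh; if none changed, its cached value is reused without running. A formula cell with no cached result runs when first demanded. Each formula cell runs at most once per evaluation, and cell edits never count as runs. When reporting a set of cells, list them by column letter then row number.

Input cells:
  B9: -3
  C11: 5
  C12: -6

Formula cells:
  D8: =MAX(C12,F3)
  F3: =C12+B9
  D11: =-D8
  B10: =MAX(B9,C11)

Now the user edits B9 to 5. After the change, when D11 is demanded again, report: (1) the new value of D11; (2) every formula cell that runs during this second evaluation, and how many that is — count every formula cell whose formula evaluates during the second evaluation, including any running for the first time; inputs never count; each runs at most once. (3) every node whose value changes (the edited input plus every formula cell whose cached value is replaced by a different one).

First evaluation (everything demanded from the output):
  F3 = -6 + -3 = -9
  D8 = MAX(-6, -9) = -6
  D11 = -(-6) = 6

Propagation after the edit:
  F3: runs — B9 -3->5; result -1.
  D8: runs — F3 -9->-1; result -1.
  D11: runs — D8 -6->-1; result 1.

New value of D11: 1.
Formula cells that run: D8, D11, F3 — 3 in total.
Values that change: B9, D8, D11, F3.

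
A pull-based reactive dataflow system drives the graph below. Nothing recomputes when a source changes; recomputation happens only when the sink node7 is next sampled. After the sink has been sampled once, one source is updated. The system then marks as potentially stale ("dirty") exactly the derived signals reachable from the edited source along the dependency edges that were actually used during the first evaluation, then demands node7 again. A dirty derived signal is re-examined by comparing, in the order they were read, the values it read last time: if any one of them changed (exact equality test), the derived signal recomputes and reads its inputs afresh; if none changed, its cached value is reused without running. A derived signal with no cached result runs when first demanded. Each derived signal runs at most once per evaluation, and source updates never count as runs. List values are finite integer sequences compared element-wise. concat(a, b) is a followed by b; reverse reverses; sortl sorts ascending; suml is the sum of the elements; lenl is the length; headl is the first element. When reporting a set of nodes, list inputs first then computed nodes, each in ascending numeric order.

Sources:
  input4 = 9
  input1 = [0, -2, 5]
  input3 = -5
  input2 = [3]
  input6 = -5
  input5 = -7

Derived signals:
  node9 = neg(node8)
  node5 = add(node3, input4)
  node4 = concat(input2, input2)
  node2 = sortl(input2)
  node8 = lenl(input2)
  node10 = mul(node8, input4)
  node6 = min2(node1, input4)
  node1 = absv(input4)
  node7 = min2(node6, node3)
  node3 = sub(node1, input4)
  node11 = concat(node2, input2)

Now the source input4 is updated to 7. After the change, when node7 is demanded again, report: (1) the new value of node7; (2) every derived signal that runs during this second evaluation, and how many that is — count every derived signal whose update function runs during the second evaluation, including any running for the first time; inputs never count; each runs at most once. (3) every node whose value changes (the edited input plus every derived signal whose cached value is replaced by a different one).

First evaluation (everything demanded from the output):
  node1 = absv(9) = 9
  node3 = sub(9, 9) = 0
  node6 = min2(9, 9) = 9
  node7 = min2(9, 0) = 0

Propagation after the edit:
  node1: runs — input4 9->7; result 7.
  node3: runs — node1 9->7; input4 9->7; result 0 (same value as before).
  node6: runs — node1 9->7; input4 9->7; result 7.
  node7: runs — node6 9->7; result 0 (same value as before).

New value of node7: 0.
Derived signals that run: node1, node3, node6, node7 — 4 in total.
Values that change: input4, node1, node6.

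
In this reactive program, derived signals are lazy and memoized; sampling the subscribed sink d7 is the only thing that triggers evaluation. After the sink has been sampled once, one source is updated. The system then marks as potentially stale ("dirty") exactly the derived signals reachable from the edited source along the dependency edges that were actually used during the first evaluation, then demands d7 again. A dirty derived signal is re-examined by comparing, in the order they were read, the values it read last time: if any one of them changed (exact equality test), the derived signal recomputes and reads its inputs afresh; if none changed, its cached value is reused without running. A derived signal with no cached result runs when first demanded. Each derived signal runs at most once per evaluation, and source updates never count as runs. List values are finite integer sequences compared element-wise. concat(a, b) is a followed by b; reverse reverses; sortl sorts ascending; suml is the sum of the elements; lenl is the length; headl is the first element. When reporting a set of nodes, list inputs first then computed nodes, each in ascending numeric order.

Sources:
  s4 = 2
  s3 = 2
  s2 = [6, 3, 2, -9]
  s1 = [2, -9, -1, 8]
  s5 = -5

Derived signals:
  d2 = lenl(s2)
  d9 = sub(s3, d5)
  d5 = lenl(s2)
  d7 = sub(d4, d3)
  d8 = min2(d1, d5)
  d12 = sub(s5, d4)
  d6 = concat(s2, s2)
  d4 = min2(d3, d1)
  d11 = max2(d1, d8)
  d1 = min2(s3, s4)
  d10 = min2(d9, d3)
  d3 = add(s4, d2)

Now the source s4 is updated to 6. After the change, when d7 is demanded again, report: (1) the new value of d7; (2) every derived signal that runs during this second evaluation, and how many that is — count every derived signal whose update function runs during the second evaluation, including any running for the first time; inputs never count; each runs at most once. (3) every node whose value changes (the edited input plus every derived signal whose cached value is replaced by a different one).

First demand of the output computes:
  d1 = min2(2, 2) = 2
  d2 = lenl([6, 3, 2, -9]) = 4
  d3 = add(2, 4) = 6
  d4 = min2(6, 2) = 2
  d7 = sub(2, 6) = -4

After the edit, cleaning proceeds:
  d1: a read changed (s4 2->6) — executes, giving 2 — identical to its old value.
  d3: a read changed (s4 2->6) — executes, giving 10.
  d4: a read changed (d3 6->10) — executes, giving 2 — identical to its old value.
  d7: a read changed (d3 6->10) — executes, giving -8.

Demanding d7 again yields -8.
4 derived signals run: d1, d3, d4, d7.
The nodes whose values change: s4, d3, d7.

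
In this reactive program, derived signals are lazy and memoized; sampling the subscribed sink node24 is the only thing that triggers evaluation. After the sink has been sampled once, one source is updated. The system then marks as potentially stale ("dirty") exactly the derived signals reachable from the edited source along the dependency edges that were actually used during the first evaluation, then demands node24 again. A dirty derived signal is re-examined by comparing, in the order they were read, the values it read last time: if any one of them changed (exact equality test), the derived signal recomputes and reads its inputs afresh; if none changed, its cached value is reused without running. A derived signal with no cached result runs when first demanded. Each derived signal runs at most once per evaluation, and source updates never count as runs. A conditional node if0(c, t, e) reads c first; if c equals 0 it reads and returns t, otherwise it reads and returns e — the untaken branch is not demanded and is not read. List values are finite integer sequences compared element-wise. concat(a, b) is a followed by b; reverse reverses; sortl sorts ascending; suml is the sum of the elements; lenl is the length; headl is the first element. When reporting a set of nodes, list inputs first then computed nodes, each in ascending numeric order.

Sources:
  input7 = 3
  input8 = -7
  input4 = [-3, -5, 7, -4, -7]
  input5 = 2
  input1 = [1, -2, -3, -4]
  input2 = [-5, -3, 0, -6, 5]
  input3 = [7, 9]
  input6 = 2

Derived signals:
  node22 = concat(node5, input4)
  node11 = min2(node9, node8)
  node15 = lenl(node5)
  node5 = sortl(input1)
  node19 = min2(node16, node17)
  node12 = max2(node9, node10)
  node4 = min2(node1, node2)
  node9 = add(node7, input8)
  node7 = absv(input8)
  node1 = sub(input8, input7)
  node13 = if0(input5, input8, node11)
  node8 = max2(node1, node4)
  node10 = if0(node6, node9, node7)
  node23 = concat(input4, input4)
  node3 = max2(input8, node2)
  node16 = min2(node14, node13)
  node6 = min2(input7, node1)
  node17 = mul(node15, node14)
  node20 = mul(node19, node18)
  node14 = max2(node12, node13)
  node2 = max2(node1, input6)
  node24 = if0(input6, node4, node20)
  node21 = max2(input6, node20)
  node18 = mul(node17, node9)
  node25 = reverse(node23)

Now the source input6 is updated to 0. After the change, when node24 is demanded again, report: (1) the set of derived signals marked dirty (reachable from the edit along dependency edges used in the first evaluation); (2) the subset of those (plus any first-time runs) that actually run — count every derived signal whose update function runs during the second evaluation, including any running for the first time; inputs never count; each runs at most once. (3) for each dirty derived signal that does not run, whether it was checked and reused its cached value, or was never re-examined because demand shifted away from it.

The edit dirties: node2, node4, node8, node11, node13, node14, node16, node17, node18, node19, node20, node24.
3 derived signals run: node2, node4, node24.
Unvisited dirty nodes (no longer demanded): node8, node11, node13, node14, node16, node17, node18, node19, node20.
Note the branch switch — demand abandons node8, node11, node13, node14, node16, node17, node18, node19, node20, which are never re-examined.

First demand of the output computes:
  node1 = sub(-7, 3) = -10
  node2 = max2(-10, 2) = 2
  node4 = min2(-10, 2) = -10
  node5 = sortl([1, -2, -3, -4]) = [-4, -3, -2, 1]
  node6 = min2(3, -10) = -10
  node7 = absv(-7) = 7
  node8 = max2(-10, -10) = -10
  node9 = add(7, -7) = 0
  node10 = if0(node6=-10 -> else branch node7) = 7
  node11 = min2(0, -10) = -10
  node12 = max2(0, 7) = 7
  node13 = if0(input5=2 -> else branch node11) = -10
  node14 = max2(7, -10) = 7
  node15 = lenl([-4, -3, -2, 1]) = 4
  node16 = min2(7, -10) = -10
  node17 = mul(4, 7) = 28
  node18 = mul(28, 0) = 0
  node19 = min2(-10, 28) = -10
  node20 = mul(-10, 0) = 0
  node24 = if0(input6=2 -> else branch node20) = 0

After the edit, cleaning proceeds:
  node2: a read changed (input6 2->0) — executes, giving 0.
  node4: a read changed (node2 2->0) — executes, giving -10 — identical to its old value.
  node8: stays stale; no demand reaches it after the flip.
  node11: stays stale; no demand reaches it after the flip.
  node13: stays stale; no demand reaches it after the flip.
  node14: stays stale; no demand reaches it after the flip.
  node16: stays stale; no demand reaches it after the flip.
  node17: stays stale; no demand reaches it after the flip.
  node18: stays stale; no demand reaches it after the flip.
  node19: stays stale; no demand reaches it after the flip.
  node20: stays stale; no demand reaches it after the flip.
  node24: a read changed (input6 2->0) — executes, giving -10.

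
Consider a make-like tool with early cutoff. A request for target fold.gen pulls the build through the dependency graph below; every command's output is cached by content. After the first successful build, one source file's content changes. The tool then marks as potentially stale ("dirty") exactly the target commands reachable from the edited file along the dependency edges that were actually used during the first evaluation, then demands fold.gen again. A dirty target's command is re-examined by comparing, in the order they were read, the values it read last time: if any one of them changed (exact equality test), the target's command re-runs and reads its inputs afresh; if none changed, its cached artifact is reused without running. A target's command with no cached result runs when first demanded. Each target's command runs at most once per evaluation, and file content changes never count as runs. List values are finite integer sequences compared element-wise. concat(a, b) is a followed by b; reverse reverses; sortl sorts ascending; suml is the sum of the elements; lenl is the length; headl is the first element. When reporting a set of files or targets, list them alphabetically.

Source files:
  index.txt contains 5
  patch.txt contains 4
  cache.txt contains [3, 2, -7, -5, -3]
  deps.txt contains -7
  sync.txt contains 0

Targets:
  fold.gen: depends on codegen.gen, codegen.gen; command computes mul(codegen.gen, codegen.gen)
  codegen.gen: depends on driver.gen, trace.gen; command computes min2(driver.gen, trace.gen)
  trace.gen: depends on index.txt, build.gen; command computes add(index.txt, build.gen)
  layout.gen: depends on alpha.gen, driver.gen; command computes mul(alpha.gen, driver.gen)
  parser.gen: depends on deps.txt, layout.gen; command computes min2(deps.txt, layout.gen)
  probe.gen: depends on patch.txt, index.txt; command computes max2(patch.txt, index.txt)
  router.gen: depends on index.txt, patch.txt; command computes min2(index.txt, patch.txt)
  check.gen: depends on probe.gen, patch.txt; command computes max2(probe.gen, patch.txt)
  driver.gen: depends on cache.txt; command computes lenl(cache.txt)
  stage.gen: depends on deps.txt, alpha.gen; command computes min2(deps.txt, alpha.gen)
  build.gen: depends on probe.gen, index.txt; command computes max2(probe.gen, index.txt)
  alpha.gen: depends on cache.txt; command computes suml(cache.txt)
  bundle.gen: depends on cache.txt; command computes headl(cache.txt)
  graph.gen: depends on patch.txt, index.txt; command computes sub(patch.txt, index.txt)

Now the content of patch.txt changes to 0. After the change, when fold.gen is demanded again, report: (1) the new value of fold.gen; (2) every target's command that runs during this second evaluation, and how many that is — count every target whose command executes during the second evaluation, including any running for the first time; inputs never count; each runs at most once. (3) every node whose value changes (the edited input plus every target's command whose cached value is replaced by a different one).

First demand of the output computes:
  driver.gen = lenl([3, 2, -7, -5, -3]) = 5
  probe.gen = max2(4, 5) = 5
  build.gen = max2(5, 5) = 5
  trace.gen = add(5, 5) = 10
  codegen.gen = min2(5, 10) = 5
  fold.gen = mul(5, 5) = 25

After the edit, cleaning proceeds:
  probe.gen: a read changed (patch.txt 4->0) — executes, giving 5 — identical to its old value.
  build.gen: dirty, but its reads are unchanged (probe.gen unchanged, index.txt unchanged); cached 5 stands.
  trace.gen: dirty, but its reads are unchanged (index.txt unchanged, build.gen unchanged); cached 10 stands.
  codegen.gen: dirty, but its reads are unchanged (driver.gen unchanged, trace.gen unchanged); cached 5 stands.
  fold.gen: dirty, but its reads are unchanged (codegen.gen unchanged, codegen.gen unchanged); cached 25 stands.

Note the absorption at probe.gen: it re-runs yet its value is the same, leaving the output's value untouched.

Demanding fold.gen again yields 25.
1 target commands run: probe.gen.
The nodes whose values change: patch.txt.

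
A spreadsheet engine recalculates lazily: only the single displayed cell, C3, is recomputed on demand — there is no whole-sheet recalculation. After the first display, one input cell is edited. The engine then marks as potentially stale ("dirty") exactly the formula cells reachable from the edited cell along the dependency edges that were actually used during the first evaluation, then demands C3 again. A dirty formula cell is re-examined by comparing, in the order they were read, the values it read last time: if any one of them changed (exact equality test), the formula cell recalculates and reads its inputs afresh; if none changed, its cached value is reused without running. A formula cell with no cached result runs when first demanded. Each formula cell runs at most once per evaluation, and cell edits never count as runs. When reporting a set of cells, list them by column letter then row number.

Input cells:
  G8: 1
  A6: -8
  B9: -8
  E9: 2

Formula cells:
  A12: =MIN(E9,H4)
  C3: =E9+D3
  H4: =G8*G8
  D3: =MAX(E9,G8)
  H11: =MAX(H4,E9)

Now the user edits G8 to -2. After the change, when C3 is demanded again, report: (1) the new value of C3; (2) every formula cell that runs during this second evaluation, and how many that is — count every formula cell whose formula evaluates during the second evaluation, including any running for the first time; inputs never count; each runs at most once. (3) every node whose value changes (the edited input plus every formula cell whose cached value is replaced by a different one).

New value of C3: 4.
Formula cells that run: D3 — 1 in total.
Values that change: G8.
Key observation: the change is absorbed at D3 — it re-runs but produces the same value, and the output's value is unchanged.

First evaluation (everything demanded from the output):
  D3 = MAX(2, 1) = 2
  C3 = 2 + 2 = 4

Propagation after the edit:
  D3: runs — G8 1->-2; result 2 (same value as before).
  C3: checked — values it read are unchanged (E9 unchanged, D3 unchanged); reused cached 4 without running.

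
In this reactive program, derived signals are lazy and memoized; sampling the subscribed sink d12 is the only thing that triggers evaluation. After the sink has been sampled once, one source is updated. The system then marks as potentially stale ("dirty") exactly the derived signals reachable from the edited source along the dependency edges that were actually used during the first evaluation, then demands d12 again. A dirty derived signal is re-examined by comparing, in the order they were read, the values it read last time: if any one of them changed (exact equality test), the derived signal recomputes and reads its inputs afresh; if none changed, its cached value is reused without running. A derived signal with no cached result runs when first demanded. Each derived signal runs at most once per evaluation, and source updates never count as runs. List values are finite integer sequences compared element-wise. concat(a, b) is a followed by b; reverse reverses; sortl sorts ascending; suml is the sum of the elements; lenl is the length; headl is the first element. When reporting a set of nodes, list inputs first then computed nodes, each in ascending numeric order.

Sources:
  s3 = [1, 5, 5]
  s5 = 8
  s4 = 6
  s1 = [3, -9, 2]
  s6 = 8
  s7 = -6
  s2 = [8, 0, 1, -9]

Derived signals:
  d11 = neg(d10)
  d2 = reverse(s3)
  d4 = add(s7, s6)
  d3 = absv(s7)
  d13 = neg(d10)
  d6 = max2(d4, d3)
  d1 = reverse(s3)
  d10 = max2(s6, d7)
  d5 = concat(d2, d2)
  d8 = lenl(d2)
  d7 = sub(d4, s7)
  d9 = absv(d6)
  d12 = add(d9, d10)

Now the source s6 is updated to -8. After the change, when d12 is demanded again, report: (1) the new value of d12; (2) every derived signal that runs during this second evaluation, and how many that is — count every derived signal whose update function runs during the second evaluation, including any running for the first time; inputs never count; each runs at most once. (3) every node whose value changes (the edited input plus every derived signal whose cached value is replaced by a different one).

Demanding d12 again yields -2.
5 derived signals run: d4, d6, d7, d10, d12.
The nodes whose values change: s6, d4, d7, d10, d12.
Note where the cutoff bites: d9 is checked, finds nothing changed, and keeps its cache.

First demand of the output computes:
  d3 = absv(-6) = 6
  d4 = add(-6, 8) = 2
  d6 = max2(2, 6) = 6
  d7 = sub(2, -6) = 8
  d9 = absv(6) = 6
  d10 = max2(8, 8) = 8
  d12 = add(6, 8) = 14

After the edit, cleaning proceeds:
  d4: a read changed (s6 8->-8) — executes, giving -14.
  d6: a read changed (d4 2->-14) — executes, giving 6 — identical to its old value.
  d7: a read changed (d4 2->-14) — executes, giving -8.
  d9: dirty, but its reads are unchanged (d6 unchanged); cached 6 stands.
  d10: a read changed (s6 8->-8; d7 8->-8) — executes, giving -8.
  d12: a read changed (d10 8->-8) — executes, giving -2.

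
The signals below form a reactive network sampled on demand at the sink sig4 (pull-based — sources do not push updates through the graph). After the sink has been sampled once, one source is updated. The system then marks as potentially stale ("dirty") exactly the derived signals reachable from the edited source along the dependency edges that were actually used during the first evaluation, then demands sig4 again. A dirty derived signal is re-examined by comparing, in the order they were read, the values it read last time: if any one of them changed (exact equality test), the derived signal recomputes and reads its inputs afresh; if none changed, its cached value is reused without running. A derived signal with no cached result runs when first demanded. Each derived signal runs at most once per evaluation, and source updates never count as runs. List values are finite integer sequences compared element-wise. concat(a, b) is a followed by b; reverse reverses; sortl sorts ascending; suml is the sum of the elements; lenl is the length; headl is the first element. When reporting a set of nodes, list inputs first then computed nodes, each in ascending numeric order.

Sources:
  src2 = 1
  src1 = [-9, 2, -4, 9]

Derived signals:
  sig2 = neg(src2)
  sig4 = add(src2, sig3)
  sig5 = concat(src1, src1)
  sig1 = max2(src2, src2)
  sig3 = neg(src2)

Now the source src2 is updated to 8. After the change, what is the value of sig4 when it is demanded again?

sig4 now evaluates to 0.

Initial pass — values computed on the first demand:
  sig3 = neg(1) = -1
  sig4 = add(1, -1) = 0

Second demand — change propagation:
  sig3: re-runs because src2 1->8; new result -8.
  sig4: re-runs because src2 1->8; sig3 -1->-8; new result 0 (unchanged).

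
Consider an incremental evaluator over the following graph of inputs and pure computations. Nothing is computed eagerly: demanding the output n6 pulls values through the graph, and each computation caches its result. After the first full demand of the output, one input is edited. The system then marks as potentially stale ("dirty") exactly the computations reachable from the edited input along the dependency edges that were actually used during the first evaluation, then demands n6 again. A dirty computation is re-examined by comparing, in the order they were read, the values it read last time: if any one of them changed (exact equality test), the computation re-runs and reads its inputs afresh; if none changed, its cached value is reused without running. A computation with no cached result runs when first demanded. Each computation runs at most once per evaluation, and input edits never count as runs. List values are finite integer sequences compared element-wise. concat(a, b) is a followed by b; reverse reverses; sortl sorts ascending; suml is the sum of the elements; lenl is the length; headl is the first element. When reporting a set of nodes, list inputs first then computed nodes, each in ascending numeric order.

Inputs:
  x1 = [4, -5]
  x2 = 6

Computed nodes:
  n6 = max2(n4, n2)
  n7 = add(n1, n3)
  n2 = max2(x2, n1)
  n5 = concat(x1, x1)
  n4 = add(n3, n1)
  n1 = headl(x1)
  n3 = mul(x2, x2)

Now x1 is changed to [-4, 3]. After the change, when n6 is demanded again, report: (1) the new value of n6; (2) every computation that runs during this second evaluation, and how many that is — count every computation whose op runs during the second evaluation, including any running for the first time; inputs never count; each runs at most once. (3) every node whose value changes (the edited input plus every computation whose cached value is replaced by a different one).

n6 now evaluates to 32.
Run set: n1, n2, n4, n6 (4 run).
Changed values: x1, n1, n4, n6.

Initial pass — values computed on the first demand:
  n1 = headl([4, -5]) = 4
  n2 = max2(6, 4) = 6
  n3 = mul(6, 6) = 36
  n4 = add(36, 4) = 40
  n6 = max2(40, 6) = 40

Second demand — change propagation:
  n1: re-runs because x1 [4, -5]->[-4, 3]; new result -4.
  n2: re-runs because n1 4->-4; new result 6 (unchanged).
  n4: re-runs because n1 4->-4; new result 32.
  n6: re-runs because n4 40->32; new result 32.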